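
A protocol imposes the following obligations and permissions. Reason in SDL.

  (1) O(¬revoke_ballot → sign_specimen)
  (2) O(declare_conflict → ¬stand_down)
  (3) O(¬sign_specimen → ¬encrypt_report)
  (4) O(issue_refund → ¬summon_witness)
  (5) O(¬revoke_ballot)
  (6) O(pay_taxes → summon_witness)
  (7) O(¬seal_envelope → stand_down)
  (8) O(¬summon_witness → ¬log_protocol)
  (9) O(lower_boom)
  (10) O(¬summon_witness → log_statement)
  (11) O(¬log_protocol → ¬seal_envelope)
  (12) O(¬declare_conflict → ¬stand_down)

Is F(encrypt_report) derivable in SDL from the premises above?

Premise 3 is O(¬sign_specimen → ¬encrypt_report), but O(¬sign_specimen) is not derivable from the premises, so it does not yield O(¬encrypt_report).
No other premise forces O(¬encrypt_report). An ideal world satisfying every premise can still have encrypt_report true, so F(encrypt_report) is not derivable.

No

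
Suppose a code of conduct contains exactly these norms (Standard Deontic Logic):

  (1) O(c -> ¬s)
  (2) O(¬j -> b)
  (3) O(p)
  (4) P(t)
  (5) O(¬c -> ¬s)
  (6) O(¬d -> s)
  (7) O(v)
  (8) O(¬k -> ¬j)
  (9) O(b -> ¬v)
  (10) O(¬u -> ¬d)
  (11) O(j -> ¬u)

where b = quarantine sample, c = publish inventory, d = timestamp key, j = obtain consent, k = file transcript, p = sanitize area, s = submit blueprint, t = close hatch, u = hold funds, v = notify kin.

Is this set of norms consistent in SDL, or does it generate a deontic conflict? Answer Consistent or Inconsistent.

By case analysis on ¬c: premise 5 gives O(¬c -> ¬s) and premise 1 gives O(c -> ¬s), so O(¬s) either way.
Premise 6 is O(¬d -> s); contrapositively O(¬s -> d). Since O(¬s) holds, K gives O(d).
The contrapositive of premise 10 (O(¬u -> ¬d)) is O(d -> u), and O(d) is already established, so O(u).
The contrapositive of premise 11 (O(j -> ¬u)) is O(u -> ¬j), and O(u) is already established, so O(¬j).
Premise 2 is O(¬j -> b); since O(¬j), deontic closure gives O(b).
Premise 9 is O(b -> ¬v); since O(b), deontic closure gives O(¬v).
But premise 7 directly asserts O(v).
We now have both O(¬v) and O(v) — v is simultaneously obligatory and forbidden, violating the D-axiom.

Inconsistent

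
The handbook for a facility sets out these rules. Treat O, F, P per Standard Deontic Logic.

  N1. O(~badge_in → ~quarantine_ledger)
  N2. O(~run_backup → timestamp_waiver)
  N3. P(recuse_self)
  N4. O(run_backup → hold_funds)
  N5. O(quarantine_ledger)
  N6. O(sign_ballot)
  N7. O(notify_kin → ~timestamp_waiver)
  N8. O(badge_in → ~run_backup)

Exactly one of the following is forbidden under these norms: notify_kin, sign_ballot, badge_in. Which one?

notify_kin

Premise 5 states O(quarantine_ledger) outright.
The contrapositive of premise 1 (O(~badge_in → ~quarantine_ledger)) is O(quarantine_ledger → badge_in), and O(quarantine_ledger) is already established, so O(badge_in).
With premise 8, O(badge_in → ~run_backup), the K-axiom yields O(~run_backup).
From O(~run_backup) and premise 2, O(~run_backup → timestamp_waiver), we obtain O(timestamp_waiver).
Premise 7 is O(notify_kin → ~timestamp_waiver); contrapositively O(timestamp_waiver → ~notify_kin). Since O(timestamp_waiver) holds, K gives O(~notify_kin).
So O(~notify_kin) holds, i.e. notify_kin is forbidden. None of the other listed options is forbidden under the premises.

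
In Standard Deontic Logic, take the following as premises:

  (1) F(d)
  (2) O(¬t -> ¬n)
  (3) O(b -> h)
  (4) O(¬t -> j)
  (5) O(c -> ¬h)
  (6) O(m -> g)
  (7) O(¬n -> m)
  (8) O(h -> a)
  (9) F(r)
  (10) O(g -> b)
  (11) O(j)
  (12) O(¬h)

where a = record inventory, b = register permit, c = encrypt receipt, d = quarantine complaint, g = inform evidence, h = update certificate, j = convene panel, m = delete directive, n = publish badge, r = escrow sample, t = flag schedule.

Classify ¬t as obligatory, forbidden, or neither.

From premise 12 we have O(¬h).
Premise 3 is O(b -> h); contrapositively O(¬h -> ¬b). Since O(¬h) holds, K gives O(¬b).
The contrapositive of premise 10 (O(g -> b)) is O(¬b -> ¬g), and O(¬b) is already established, so O(¬g).
Premise 6, O(m -> g), contraposes to O(¬g -> ¬m); with O(¬g) we get O(¬m).
Premise 7, O(¬n -> m), contraposes to O(¬m -> n); with O(¬m) we get O(n).
The contrapositive of premise 2 (O(¬t -> ¬n)) is O(n -> t), and O(n) is already established, so O(t).
Premises 1, 4, 5, 8, 9, 11 do not contribute to this derivation.
Thus O(t), which is F(¬t): ¬t is forbidden.

Forbidden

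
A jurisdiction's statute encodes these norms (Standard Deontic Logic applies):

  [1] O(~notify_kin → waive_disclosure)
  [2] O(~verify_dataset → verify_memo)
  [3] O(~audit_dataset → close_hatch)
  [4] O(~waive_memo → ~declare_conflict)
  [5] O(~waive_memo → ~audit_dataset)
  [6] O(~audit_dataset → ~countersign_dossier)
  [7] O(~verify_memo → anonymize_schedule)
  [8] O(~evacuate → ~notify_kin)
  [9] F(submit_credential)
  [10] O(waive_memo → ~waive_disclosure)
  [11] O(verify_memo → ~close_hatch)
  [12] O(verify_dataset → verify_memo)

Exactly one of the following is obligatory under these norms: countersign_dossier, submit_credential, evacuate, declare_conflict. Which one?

evacuate

Premises 12 and 2 are O(verify_dataset → verify_memo) and O(~verify_dataset → verify_memo); every ideal world satisfies verify_dataset or ~verify_dataset, so in either case verify_memo holds — hence O(verify_memo).
Premise 11 is O(verify_memo → ~close_hatch); since O(verify_memo), deontic closure gives O(~close_hatch).
Premise 3 is O(~audit_dataset → close_hatch); contrapositively O(~close_hatch → audit_dataset). Since O(~close_hatch) holds, K gives O(audit_dataset).
Premise 5 is O(~waive_memo → ~audit_dataset); contrapositively O(audit_dataset → waive_memo). Since O(audit_dataset) holds, K gives O(waive_memo).
From O(waive_memo) and premise 10, O(waive_memo → ~waive_disclosure), we obtain O(~waive_disclosure).
Premise 1 is O(~notify_kin → waive_disclosure); contrapositively O(~waive_disclosure → notify_kin). Since O(~waive_disclosure) holds, K gives O(notify_kin).
The contrapositive of premise 8 (O(~evacuate → ~notify_kin)) is O(notify_kin → evacuate), and O(notify_kin) is already established, so O(evacuate).
So O(evacuate) holds — evacuate is obligatory. None of the other listed options is made obligatory by any chain of premises.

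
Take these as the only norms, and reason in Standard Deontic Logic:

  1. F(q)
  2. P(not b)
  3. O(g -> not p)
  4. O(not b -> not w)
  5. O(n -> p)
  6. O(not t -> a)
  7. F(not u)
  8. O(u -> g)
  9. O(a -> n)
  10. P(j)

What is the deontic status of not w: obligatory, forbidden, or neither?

Premise 4 is O(not b -> not w), but O(not b) is not derivable from the premises (the permission P(not b) asserts only not O(b), not O(not b)), so it does not yield O(not w).
No premise or chain of K-axiom applications forces O(not w), and none forces O(w). So not w is neither obligatory nor forbidden under these norms.

Neither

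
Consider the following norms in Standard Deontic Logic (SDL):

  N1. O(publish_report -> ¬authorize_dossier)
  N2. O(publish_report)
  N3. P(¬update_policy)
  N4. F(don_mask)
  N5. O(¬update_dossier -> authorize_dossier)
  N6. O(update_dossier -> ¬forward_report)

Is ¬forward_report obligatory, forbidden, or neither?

From premise 2 we have O(publish_report).
Premise 1 is O(publish_report -> ¬authorize_dossier); since O(publish_report), deontic closure gives O(¬authorize_dossier).
The contrapositive of premise 5 (O(¬update_dossier -> authorize_dossier)) is O(¬authorize_dossier -> update_dossier), and O(¬authorize_dossier) is already established, so O(update_dossier).
Premise 6 is O(update_dossier -> ¬forward_report); since O(update_dossier), deontic closure gives O(¬forward_report).
Premises 3, 4 do not contribute to this derivation.
Hence ¬forward_report is obligatory.

Obligatory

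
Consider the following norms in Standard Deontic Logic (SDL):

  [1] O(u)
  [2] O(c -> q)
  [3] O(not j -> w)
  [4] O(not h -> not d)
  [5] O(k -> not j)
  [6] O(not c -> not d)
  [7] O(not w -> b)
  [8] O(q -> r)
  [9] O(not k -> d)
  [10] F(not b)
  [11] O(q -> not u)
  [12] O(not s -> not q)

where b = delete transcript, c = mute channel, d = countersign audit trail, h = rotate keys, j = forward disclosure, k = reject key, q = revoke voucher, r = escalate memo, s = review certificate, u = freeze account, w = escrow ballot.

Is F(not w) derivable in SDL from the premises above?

From premise 1 we have O(u).
Premise 11 is O(q -> not u); contrapositively O(u -> not q). Since O(u) holds, K gives O(not q).
Premise 2, O(c -> q), contraposes to O(not q -> not c); with O(not q) we get O(not c).
From O(not c) and premise 6, O(not c -> not d), we obtain O(not d).
Premise 9 is O(not k -> d); contrapositively O(not d -> k). Since O(not d) holds, K gives O(k).
With premise 5, O(k -> not j), the K-axiom yields O(not j).
With premise 3, O(not j -> w), the K-axiom yields O(w).
Premises 4, 7, 8, 10, 12 do not contribute to this derivation.
So O(w) holds, i.e. F(not w). The claim follows.

Yes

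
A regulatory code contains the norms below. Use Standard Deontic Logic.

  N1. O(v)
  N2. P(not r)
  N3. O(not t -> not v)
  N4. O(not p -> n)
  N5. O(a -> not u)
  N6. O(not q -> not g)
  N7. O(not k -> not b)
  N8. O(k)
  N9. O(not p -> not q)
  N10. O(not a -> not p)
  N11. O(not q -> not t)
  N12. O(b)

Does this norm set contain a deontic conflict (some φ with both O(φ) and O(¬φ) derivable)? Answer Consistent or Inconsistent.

Premise 7 is O(not k -> not b), but O(not k) is not derivable from the premises, so it does not yield O(not b).
So O(not b) is not derivable, and the apparent clash with O(b) does not arise.
A world satisfying every obligation exists (e.g. a=true, b=true, g=false, k=true, n=false, p=true, q=true, r=false, t=true, u=false, v=true); no atom is both obligatory and forbidden, so the set is consistent.

Consistent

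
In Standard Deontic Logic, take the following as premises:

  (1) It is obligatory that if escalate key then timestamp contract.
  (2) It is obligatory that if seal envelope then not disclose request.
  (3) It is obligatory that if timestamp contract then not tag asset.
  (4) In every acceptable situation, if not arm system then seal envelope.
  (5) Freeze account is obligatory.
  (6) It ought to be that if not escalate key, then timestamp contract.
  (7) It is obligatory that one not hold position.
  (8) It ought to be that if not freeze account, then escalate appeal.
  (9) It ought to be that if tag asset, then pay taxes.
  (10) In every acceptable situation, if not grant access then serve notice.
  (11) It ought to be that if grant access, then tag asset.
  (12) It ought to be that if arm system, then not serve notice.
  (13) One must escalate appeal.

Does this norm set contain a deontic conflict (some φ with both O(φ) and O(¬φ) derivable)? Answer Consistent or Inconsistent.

Consistent

Premise 8 is O(¬freeze_account → escalate_appeal); even if O(escalate_appeal) held, inferring O(¬freeze_account) would be affirming the consequent — invalid.
So O(¬freeze_account) is not derivable, and the apparent clash with O(freeze_account) does not arise.
A world satisfying every obligation exists (e.g. arm_system=false, disclose_request=false, escalate_appeal=true, escalate_key=false, freeze_account=true, grant_access=false, hold_position=false, pay_taxes=false, seal_envelope=true, serve_notice=true, tag_asset=false, timestamp_contract=true); no atom is both obligatory and forbidden, so the set is consistent.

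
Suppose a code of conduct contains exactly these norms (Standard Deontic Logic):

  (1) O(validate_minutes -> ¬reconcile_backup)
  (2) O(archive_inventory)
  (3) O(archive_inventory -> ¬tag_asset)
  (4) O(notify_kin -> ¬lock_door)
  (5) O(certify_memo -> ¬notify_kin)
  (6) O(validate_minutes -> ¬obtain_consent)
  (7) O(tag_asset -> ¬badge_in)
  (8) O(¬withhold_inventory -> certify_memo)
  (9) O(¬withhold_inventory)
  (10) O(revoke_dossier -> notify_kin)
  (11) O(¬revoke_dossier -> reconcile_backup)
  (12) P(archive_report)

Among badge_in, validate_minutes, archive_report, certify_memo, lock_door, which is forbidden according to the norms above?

Premise 9 gives O(¬withhold_inventory).
Applying K to premise 8 (O(¬withhold_inventory -> certify_memo)) and O(¬withhold_inventory) yields O(certify_memo).
Premise 5 is O(certify_memo -> ¬notify_kin); since O(certify_memo), deontic closure gives O(¬notify_kin).
The contrapositive of premise 10 (O(revoke_dossier -> notify_kin)) is O(¬notify_kin -> ¬revoke_dossier), and O(¬notify_kin) is already established, so O(¬revoke_dossier).
Premise 11 is O(¬revoke_dossier -> reconcile_backup); since O(¬revoke_dossier), deontic closure gives O(reconcile_backup).
The contrapositive of premise 1 (O(validate_minutes -> ¬reconcile_backup)) is O(reconcile_backup -> ¬validate_minutes), and O(reconcile_backup) is already established, so O(¬validate_minutes).
So O(¬validate_minutes) holds, i.e. validate_minutes is forbidden. None of the other listed options is forbidden under the premises.

validate_minutes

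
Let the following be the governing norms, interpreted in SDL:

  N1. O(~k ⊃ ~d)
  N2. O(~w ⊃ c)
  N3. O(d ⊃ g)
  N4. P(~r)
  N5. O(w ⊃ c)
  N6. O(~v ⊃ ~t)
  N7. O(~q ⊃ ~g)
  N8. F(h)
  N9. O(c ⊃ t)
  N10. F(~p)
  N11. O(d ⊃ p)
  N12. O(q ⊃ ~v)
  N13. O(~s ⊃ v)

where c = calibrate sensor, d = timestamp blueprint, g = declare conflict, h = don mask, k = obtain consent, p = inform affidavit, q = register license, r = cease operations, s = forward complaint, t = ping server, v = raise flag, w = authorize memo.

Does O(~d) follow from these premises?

By case analysis on ~w: premise 2 gives O(~w ⊃ c) and premise 5 gives O(w ⊃ c), so O(c) either way.
Premise 9 is O(c ⊃ t); since O(c), deontic closure gives O(t).
The contrapositive of premise 6 (O(~v ⊃ ~t)) is O(t ⊃ v), and O(t) is already established, so O(v).
The contrapositive of premise 12 (O(q ⊃ ~v)) is O(v ⊃ ~q), and O(v) is already established, so O(~q).
Premise 7 is O(~q ⊃ ~g); since O(~q), deontic closure gives O(~g).
The contrapositive of premise 3 (O(d ⊃ g)) is O(~g ⊃ ~d), and O(~g) is already established, so O(~d).
Premises 1, 4, 8, 10, 11, 13 do not contribute to this derivation.
So O(~d) follows.

Yes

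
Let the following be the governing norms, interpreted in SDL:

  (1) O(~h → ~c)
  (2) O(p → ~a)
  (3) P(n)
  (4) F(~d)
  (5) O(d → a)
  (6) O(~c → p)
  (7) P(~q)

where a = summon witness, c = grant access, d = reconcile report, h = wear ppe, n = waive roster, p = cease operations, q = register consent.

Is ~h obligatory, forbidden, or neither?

Forbidden

Premise 4 is F(~d), i.e. O(d).
With premise 5, O(d → a), the K-axiom yields O(a).
The contrapositive of premise 2 (O(p → ~a)) is O(a → ~p), and O(a) is already established, so O(~p).
The contrapositive of premise 6 (O(~c → p)) is O(~p → c), and O(~p) is already established, so O(c).
Premise 1, O(~h → ~c), contraposes to O(c → h); with O(c) we get O(h).
Premises 3, 7 do not contribute to this derivation.
Thus O(h), which is F(~h): ~h is forbidden.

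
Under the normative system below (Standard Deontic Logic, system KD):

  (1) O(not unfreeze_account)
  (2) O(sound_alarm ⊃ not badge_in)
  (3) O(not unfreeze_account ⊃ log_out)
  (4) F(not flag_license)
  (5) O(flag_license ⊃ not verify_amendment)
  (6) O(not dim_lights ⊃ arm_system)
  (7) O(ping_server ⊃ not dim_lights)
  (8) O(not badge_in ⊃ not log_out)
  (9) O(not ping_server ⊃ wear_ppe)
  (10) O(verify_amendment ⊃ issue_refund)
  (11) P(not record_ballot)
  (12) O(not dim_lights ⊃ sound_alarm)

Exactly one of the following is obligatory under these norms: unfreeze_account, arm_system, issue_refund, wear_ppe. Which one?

wear_ppe

From premise 1 we have O(not unfreeze_account).
Premise 3 is O(not unfreeze_account ⊃ log_out); since O(not unfreeze_account), deontic closure gives O(log_out).
Premise 8 is O(not badge_in ⊃ not log_out); contrapositively O(log_out ⊃ badge_in). Since O(log_out) holds, K gives O(badge_in).
The contrapositive of premise 2 (O(sound_alarm ⊃ not badge_in)) is O(badge_in ⊃ not sound_alarm), and O(badge_in) is already established, so O(not sound_alarm).
The contrapositive of premise 12 (O(not dim_lights ⊃ sound_alarm)) is O(not sound_alarm ⊃ dim_lights), and O(not sound_alarm) is already established, so O(dim_lights).
Premise 7, O(ping_server ⊃ not dim_lights), contraposes to O(dim_lights ⊃ not ping_server); with O(dim_lights) we get O(not ping_server).
Applying K to premise 9 (O(not ping_server ⊃ wear_ppe)) and O(not ping_server) yields O(wear_ppe).
So O(wear_ppe) holds — wear_ppe is obligatory. None of the other listed options is made obligatory by any chain of premises.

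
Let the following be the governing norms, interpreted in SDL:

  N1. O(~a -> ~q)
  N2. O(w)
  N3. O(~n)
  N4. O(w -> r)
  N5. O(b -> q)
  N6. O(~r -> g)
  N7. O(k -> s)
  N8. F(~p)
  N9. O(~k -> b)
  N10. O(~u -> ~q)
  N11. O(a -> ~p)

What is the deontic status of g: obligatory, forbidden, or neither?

Neither

Premise 6 is O(~r -> g), but O(~r) is not derivable from the premises, so it does not yield O(g).
No premise or chain of K-axiom applications forces O(g), and none forces O(~g). So g is neither obligatory nor forbidden under these norms.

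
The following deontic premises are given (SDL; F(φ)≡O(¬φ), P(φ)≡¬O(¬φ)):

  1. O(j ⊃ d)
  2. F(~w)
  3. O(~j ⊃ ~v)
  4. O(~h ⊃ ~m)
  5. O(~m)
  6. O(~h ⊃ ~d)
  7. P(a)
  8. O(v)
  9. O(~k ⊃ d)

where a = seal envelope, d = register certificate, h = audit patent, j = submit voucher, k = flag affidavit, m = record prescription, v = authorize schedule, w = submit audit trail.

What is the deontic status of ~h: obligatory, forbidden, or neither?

Forbidden

From premise 8 we have O(v).
Premise 3, O(~j ⊃ ~v), contraposes to O(v ⊃ j); with O(v) we get O(j).
With premise 1, O(j ⊃ d), the K-axiom yields O(d).
Premise 6, O(~h ⊃ ~d), contraposes to O(d ⊃ h); with O(d) we get O(h).
Premises 2, 4, 5, 7, 9 do not contribute to this derivation.
Thus O(h), which is F(~h): ~h is forbidden.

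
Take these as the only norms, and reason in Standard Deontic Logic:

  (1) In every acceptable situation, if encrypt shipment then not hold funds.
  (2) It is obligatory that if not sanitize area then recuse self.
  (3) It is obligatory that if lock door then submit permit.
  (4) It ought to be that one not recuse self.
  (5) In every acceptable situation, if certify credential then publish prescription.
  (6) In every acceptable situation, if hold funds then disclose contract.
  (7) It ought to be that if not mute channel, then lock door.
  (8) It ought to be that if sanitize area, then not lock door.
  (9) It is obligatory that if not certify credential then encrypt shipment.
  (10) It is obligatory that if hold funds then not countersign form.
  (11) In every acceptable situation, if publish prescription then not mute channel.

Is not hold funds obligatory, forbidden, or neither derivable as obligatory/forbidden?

Obligatory

From premise 4 we have O(¬recuse_self).
Premise 2 is O(¬sanitize_area → recuse_self); contrapositively O(¬recuse_self → sanitize_area). Since O(¬recuse_self) holds, K gives O(sanitize_area).
Premise 8 is O(sanitize_area → ¬lock_door); since O(sanitize_area), deontic closure gives O(¬lock_door).
The contrapositive of premise 7 (O(¬mute_channel → lock_door)) is O(¬lock_door → mute_channel), and O(¬lock_door) is already established, so O(mute_channel).
Premise 11 is O(publish_prescription → ¬mute_channel); contrapositively O(mute_channel → ¬publish_prescription). Since O(mute_channel) holds, K gives O(¬publish_prescription).
Premise 5 is O(certify_credential → publish_prescription); contrapositively O(¬publish_prescription → ¬certify_credential). Since O(¬publish_prescription) holds, K gives O(¬certify_credential).
Premise 9 is O(¬certify_credential → encrypt_shipment); since O(¬certify_credential), deontic closure gives O(encrypt_shipment).
Premise 1 is O(encrypt_shipment → ¬hold_funds); since O(encrypt_shipment), deontic closure gives O(¬hold_funds).
Premises 3, 6, 10 do not contribute to this derivation.
Hence ¬hold_funds is obligatory.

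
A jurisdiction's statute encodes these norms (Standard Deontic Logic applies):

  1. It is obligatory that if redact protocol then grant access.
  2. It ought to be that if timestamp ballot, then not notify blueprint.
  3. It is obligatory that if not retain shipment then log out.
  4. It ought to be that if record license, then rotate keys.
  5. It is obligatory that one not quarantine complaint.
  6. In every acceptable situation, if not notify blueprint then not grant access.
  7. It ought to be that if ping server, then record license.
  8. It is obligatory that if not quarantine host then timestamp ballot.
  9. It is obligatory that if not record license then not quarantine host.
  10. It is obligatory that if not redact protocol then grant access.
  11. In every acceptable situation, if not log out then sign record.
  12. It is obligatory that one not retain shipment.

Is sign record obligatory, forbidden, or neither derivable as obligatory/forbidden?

Premise 11 is O(¬log_out → sign_record), but O(¬log_out) is not derivable from the premises, so it does not yield O(sign_record).
No premise or chain of K-axiom applications forces O(sign_record), and none forces O(¬sign_record). So sign_record is neither obligatory nor forbidden under these norms.

Neither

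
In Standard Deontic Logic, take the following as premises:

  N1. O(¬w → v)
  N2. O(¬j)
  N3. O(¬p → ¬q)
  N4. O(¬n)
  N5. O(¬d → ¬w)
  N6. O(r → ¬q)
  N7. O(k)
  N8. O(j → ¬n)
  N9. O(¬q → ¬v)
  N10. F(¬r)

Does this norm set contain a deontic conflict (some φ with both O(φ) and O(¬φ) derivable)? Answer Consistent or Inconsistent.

Premise 8 is O(j → ¬n); even if O(¬n) held, inferring O(j) would be affirming the consequent — invalid.
So O(j) is not derivable, and the apparent clash with O(¬j) does not arise.
A world satisfying every obligation exists (e.g. d=true, j=false, k=true, n=false, p=false, q=false, r=true, v=false, w=true); no atom is both obligatory and forbidden, so the set is consistent.

Consistent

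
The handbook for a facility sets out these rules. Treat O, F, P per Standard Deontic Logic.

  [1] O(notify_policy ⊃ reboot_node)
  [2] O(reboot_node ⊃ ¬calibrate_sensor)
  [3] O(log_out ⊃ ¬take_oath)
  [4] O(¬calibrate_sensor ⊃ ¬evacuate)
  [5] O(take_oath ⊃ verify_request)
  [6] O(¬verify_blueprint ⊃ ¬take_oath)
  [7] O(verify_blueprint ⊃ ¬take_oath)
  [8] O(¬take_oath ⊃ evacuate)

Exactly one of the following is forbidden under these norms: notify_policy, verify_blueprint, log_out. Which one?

Premises 6 and 7 cover both cases: O(¬verify_blueprint ⊃ ¬take_oath) and O(verify_blueprint ⊃ ¬take_oath). Since ¬verify_blueprint ∨ verify_blueprint is a tautology, O(¬take_oath) follows.
From O(¬take_oath) and premise 8, O(¬take_oath ⊃ evacuate), we obtain O(evacuate).
The contrapositive of premise 4 (O(¬calibrate_sensor ⊃ ¬evacuate)) is O(evacuate ⊃ calibrate_sensor), and O(evacuate) is already established, so O(calibrate_sensor).
Premise 2 is O(reboot_node ⊃ ¬calibrate_sensor); contrapositively O(calibrate_sensor ⊃ ¬reboot_node). Since O(calibrate_sensor) holds, K gives O(¬reboot_node).
The contrapositive of premise 1 (O(notify_policy ⊃ reboot_node)) is O(¬reboot_node ⊃ ¬notify_policy), and O(¬reboot_node) is already established, so O(¬notify_policy).
So O(¬notify_policy) holds, i.e. notify_policy is forbidden. None of the other listed options is forbidden under the premises.

notify_policy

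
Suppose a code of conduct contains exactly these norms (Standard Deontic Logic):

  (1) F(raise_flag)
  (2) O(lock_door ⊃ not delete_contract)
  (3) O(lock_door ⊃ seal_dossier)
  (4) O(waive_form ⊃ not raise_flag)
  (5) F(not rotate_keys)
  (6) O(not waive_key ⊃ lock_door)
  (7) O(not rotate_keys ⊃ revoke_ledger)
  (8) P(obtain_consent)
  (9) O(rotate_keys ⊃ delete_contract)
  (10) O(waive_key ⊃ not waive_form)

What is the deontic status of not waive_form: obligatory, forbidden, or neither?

Obligatory

Premise 5 is F(not rotate_keys), i.e. O(rotate_keys).
Applying K to premise 9 (O(rotate_keys ⊃ delete_contract)) and O(rotate_keys) yields O(delete_contract).
Premise 2, O(lock_door ⊃ not delete_contract), contraposes to O(delete_contract ⊃ not lock_door); with O(delete_contract) we get O(not lock_door).
Premise 6 is O(not waive_key ⊃ lock_door); contrapositively O(not lock_door ⊃ waive_key). Since O(not lock_door) holds, K gives O(waive_key).
From O(waive_key) and premise 10, O(waive_key ⊃ not waive_form), we obtain O(not waive_form).
Premises 1, 3, 4, 7, 8 do not contribute to this derivation.
Hence not waive_form is obligatory.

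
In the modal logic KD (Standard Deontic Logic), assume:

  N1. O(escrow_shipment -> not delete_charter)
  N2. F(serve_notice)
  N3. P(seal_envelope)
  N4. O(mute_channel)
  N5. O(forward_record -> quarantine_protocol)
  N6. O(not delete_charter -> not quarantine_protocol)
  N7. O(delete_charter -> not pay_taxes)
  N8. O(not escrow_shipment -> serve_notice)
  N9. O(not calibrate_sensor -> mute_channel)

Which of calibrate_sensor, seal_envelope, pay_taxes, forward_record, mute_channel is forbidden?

forward_record

Premise 2, F(serve_notice), is equivalent to O(not serve_notice).
Premise 8 is O(not escrow_shipment -> serve_notice); contrapositively O(not serve_notice -> escrow_shipment). Since O(not serve_notice) holds, K gives O(escrow_shipment).
Premise 1 is O(escrow_shipment -> not delete_charter); since O(escrow_shipment), deontic closure gives O(not delete_charter).
From O(not delete_charter) and premise 6, O(not delete_charter -> not quarantine_protocol), we obtain O(not quarantine_protocol).
The contrapositive of premise 5 (O(forward_record -> quarantine_protocol)) is O(not quarantine_protocol -> not forward_record), and O(not quarantine_protocol) is already established, so O(not forward_record).
So O(not forward_record) holds, i.e. forward_record is forbidden. None of the other listed options is forbidden under the premises.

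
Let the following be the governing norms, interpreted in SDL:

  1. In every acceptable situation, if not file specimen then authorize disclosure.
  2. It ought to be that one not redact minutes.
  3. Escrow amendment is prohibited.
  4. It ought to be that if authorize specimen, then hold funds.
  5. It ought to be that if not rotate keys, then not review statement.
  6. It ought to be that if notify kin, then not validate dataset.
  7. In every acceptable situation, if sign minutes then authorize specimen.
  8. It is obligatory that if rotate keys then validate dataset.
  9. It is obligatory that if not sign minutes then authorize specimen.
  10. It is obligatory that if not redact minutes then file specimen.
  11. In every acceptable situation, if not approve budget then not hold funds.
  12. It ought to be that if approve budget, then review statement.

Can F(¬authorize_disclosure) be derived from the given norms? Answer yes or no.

Premise 1 is O(¬file_specimen → authorize_disclosure), but O(¬file_specimen) is not derivable from the premises, so it does not yield O(authorize_disclosure).
No other premise forces O(authorize_disclosure). An ideal world satisfying every premise can still have ¬authorize_disclosure true, so F(¬authorize_disclosure) is not derivable.

No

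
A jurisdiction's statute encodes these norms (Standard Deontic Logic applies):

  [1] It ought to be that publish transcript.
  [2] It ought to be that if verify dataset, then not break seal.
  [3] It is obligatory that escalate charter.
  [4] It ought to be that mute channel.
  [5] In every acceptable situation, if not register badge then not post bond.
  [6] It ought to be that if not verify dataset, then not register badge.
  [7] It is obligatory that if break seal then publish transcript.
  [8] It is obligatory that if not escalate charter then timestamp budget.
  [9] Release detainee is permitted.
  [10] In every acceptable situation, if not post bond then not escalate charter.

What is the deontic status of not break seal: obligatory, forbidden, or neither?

Premise 3 states O(escalate_charter) outright.
Premise 10, O(¬post_bond → ¬escalate_charter), contraposes to O(escalate_charter → post_bond); with O(escalate_charter) we get O(post_bond).
Premise 5 is O(¬register_badge → ¬post_bond); contrapositively O(post_bond → register_badge). Since O(post_bond) holds, K gives O(register_badge).
The contrapositive of premise 6 (O(¬verify_dataset → ¬register_badge)) is O(register_badge → verify_dataset), and O(register_badge) is already established, so O(verify_dataset).
From O(verify_dataset) and premise 2, O(verify_dataset → ¬break_seal), we obtain O(¬break_seal).
Premises 1, 4, 7, 8, 9 do not contribute to this derivation.
Hence ¬break_seal is obligatory.

Obligatory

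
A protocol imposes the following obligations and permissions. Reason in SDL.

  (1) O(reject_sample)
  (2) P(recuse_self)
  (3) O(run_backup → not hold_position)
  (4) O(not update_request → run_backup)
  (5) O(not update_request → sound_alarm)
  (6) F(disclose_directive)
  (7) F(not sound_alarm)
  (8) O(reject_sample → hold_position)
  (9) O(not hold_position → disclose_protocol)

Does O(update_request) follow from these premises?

Premise 1 gives O(reject_sample).
Applying K to premise 8 (O(reject_sample → hold_position)) and O(reject_sample) yields O(hold_position).
Premise 3, O(run_backup → not hold_position), contraposes to O(hold_position → not run_backup); with O(hold_position) we get O(not run_backup).
Premise 4 is O(not update_request → run_backup); contrapositively O(not run_backup → update_request). Since O(not run_backup) holds, K gives O(update_request).
Premises 2, 5, 6, 7, 9 do not contribute to this derivation.
So O(update_request) follows.

Yes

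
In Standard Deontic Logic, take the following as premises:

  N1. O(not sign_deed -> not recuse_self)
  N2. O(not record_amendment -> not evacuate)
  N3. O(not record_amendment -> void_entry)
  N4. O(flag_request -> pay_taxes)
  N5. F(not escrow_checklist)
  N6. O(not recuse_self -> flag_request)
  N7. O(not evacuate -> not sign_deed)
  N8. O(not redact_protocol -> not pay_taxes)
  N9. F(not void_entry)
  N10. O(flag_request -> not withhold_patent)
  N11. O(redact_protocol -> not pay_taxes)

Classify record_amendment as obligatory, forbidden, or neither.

By case analysis on not redact_protocol: premise 8 gives O(not redact_protocol -> not pay_taxes) and premise 11 gives O(redact_protocol -> not pay_taxes), so O(not pay_taxes) either way.
Premise 4 is O(flag_request -> pay_taxes); contrapositively O(not pay_taxes -> not flag_request). Since O(not pay_taxes) holds, K gives O(not flag_request).
Premise 6, O(not recuse_self -> flag_request), contraposes to O(not flag_request -> recuse_self); with O(not flag_request) we get O(recuse_self).
Premise 1 is O(not sign_deed -> not recuse_self); contrapositively O(recuse_self -> sign_deed). Since O(recuse_self) holds, K gives O(sign_deed).
Premise 7, O(not evacuate -> not sign_deed), contraposes to O(sign_deed -> evacuate); with O(sign_deed) we get O(evacuate).
Premise 2, O(not record_amendment -> not evacuate), contraposes to O(evacuate -> record_amendment); with O(evacuate) we get O(record_amendment).
Premises 3, 5, 9, 10 do not contribute to this derivation.
Hence record_amendment is obligatory.

Obligatory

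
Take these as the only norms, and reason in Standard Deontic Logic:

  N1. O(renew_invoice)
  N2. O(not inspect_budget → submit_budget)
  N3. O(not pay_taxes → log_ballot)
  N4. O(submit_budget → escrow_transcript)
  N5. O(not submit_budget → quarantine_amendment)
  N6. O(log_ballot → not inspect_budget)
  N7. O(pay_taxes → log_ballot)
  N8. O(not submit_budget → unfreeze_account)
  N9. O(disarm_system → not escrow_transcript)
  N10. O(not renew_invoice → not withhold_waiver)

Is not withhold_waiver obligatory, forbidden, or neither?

Premise 10 is O(not renew_invoice → not withhold_waiver), but O(not renew_invoice) is not derivable from the premises, so it does not yield O(not withhold_waiver).
No premise or chain of K-axiom applications forces O(not withhold_waiver), and none forces O(withhold_waiver). So not withhold_waiver is neither obligatory nor forbidden under these norms.

Neither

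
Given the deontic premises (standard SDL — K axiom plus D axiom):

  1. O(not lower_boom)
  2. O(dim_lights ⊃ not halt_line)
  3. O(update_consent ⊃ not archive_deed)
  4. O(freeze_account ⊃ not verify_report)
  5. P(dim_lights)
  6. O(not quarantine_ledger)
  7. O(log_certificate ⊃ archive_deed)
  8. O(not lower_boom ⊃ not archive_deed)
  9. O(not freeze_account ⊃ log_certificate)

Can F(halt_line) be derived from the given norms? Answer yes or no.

Premise 2 is O(dim_lights ⊃ not halt_line), but O(dim_lights) is not derivable from the premises (the permission P(dim_lights) asserts only not O(not dim_lights), not O(dim_lights)), so it does not yield O(not halt_line).
No other premise forces O(not halt_line). An ideal world satisfying every premise can still have halt_line true, so F(halt_line) is not derivable.

No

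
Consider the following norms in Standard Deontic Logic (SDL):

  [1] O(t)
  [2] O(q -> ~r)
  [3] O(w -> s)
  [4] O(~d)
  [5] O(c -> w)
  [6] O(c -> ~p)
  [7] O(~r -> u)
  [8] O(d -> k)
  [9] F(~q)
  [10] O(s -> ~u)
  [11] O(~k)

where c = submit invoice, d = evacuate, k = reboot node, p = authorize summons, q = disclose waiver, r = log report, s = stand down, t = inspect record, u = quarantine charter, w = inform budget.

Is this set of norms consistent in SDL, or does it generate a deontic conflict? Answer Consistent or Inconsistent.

Premise 8 is O(d -> k), but O(d) is not derivable from the premises, so it does not yield O(k).
So O(k) is not derivable, and the apparent clash with O(~k) does not arise.
A world satisfying every obligation exists (e.g. c=false, d=false, k=false, p=false, q=true, r=false, s=false, t=true, u=true, w=false); no atom is both obligatory and forbidden, so the set is consistent.

Consistent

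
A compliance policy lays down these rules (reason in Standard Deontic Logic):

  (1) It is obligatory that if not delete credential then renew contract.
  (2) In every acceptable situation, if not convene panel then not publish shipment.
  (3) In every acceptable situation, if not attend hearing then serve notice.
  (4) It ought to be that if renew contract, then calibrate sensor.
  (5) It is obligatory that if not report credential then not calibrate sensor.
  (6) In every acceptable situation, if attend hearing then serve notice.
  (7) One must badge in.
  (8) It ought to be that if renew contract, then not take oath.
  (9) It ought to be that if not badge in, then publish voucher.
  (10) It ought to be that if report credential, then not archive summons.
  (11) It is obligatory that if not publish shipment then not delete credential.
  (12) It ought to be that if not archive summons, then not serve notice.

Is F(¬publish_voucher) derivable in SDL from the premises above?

Premise 9 is O(¬badge_in → publish_voucher), but O(¬badge_in) is not derivable from the premises, so it does not yield O(publish_voucher).
No other premise forces O(publish_voucher). An ideal world satisfying every premise can still have ¬publish_voucher true, so F(¬publish_voucher) is not derivable.

No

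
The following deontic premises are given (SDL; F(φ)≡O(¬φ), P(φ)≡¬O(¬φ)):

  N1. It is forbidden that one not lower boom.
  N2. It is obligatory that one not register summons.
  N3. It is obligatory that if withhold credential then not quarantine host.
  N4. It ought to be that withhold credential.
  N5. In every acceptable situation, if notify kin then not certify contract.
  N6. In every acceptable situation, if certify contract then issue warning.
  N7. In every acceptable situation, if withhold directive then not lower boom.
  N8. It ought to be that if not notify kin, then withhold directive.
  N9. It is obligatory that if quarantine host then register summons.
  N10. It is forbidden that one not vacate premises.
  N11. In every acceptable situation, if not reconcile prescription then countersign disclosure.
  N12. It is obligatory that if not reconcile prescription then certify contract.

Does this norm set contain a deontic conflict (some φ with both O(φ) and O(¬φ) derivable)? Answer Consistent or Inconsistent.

Consistent

Premise 9 is O(quarantine_host → register_summons), but O(quarantine_host) is not derivable from the premises, so it does not yield O(register_summons).
So O(register_summons) is not derivable, and the apparent clash with O(¬register_summons) does not arise.
A world satisfying every obligation exists (e.g. certify_contract=false, countersign_disclosure=false, issue_warning=false, lower_boom=true, notify_kin=true, quarantine_host=false, reconcile_prescription=true, register_summons=false, vacate_premises=true, withhold_credential=true, withhold_directive=false); no atom is both obligatory and forbidden, so the set is consistent.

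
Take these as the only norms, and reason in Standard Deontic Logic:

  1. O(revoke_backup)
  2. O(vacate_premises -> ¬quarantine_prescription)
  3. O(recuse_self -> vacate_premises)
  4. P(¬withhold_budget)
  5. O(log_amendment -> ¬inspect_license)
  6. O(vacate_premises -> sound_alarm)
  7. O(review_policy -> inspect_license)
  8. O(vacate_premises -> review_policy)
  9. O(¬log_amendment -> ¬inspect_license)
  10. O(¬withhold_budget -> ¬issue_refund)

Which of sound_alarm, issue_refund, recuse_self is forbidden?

Premises 5 and 9 cover both cases: O(log_amendment -> ¬inspect_license) and O(¬log_amendment -> ¬inspect_license). Since log_amendment ∨ ¬log_amendment is a tautology, O(¬inspect_license) follows.
The contrapositive of premise 7 (O(review_policy -> inspect_license)) is O(¬inspect_license -> ¬review_policy), and O(¬inspect_license) is already established, so O(¬review_policy).
The contrapositive of premise 8 (O(vacate_premises -> review_policy)) is O(¬review_policy -> ¬vacate_premises), and O(¬review_policy) is already established, so O(¬vacate_premises).
Premise 3, O(recuse_self -> vacate_premises), contraposes to O(¬vacate_premises -> ¬recuse_self); with O(¬vacate_premises) we get O(¬recuse_self).
So O(¬recuse_self) holds, i.e. recuse_self is forbidden. None of the other listed options is forbidden under the premises.

recuse_self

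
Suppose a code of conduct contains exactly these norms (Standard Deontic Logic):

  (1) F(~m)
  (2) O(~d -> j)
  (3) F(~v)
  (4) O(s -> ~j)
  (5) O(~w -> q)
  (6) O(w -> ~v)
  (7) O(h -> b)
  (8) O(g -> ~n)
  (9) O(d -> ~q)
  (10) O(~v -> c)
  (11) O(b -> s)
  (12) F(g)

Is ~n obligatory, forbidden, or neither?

Neither

Premise 8 is O(g -> ~n), but O(g) is not derivable from the premises, so it does not yield O(~n).
No premise or chain of K-axiom applications forces O(~n), and none forces O(n). So ~n is neither obligatory nor forbidden under these norms.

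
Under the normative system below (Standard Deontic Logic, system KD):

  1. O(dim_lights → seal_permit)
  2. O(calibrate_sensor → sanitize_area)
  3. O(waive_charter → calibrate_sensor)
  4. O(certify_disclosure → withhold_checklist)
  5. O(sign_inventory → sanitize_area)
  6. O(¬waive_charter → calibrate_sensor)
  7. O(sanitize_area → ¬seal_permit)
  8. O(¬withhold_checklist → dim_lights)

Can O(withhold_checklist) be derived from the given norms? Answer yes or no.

Yes

Premises 3 and 6 cover both cases: O(waive_charter → calibrate_sensor) and O(¬waive_charter → calibrate_sensor). Since waive_charter ∨ ¬waive_charter is a tautology, O(calibrate_sensor) follows.
Applying K to premise 2 (O(calibrate_sensor → sanitize_area)) and O(calibrate_sensor) yields O(sanitize_area).
Applying K to premise 7 (O(sanitize_area → ¬seal_permit)) and O(sanitize_area) yields O(¬seal_permit).
Premise 1, O(dim_lights → seal_permit), contraposes to O(¬seal_permit → ¬dim_lights); with O(¬seal_permit) we get O(¬dim_lights).
Premise 8, O(¬withhold_checklist → dim_lights), contraposes to O(¬dim_lights → withhold_checklist); with O(¬dim_lights) we get O(withhold_checklist).
Premises 4, 5 do not contribute to this derivation.
So O(withhold_checklist) follows.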